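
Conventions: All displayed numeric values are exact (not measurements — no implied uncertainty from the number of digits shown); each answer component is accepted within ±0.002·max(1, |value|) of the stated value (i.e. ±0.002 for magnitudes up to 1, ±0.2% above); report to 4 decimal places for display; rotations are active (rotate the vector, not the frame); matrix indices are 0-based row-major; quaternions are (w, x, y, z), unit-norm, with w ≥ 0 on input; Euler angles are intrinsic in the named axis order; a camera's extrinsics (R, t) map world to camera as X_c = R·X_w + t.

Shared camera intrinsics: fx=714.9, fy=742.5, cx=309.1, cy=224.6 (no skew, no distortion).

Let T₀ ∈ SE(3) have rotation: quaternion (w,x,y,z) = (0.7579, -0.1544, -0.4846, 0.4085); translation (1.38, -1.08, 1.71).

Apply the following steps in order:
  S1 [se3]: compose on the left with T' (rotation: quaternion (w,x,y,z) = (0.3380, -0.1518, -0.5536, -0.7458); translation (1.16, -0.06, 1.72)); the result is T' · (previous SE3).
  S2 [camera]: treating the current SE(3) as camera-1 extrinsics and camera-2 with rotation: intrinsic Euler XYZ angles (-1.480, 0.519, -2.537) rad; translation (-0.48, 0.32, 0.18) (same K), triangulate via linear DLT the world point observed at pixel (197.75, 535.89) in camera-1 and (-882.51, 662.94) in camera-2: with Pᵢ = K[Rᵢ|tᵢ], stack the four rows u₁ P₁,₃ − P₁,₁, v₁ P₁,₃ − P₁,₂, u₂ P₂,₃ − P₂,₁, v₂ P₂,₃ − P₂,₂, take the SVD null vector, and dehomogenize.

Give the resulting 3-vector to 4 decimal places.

result = (1.3698, -0.0228, -0.2822)

after S1 (compose_se3): R=[0.2844 0.8496 0.4442; 0.3769 -0.5251 0.7630; 0.8815 -0.0495 -0.4695], t=(-0.8199, 1.2350, 2.3510)
after S2 (triangulate): (1.3698, -0.0228, -0.2822)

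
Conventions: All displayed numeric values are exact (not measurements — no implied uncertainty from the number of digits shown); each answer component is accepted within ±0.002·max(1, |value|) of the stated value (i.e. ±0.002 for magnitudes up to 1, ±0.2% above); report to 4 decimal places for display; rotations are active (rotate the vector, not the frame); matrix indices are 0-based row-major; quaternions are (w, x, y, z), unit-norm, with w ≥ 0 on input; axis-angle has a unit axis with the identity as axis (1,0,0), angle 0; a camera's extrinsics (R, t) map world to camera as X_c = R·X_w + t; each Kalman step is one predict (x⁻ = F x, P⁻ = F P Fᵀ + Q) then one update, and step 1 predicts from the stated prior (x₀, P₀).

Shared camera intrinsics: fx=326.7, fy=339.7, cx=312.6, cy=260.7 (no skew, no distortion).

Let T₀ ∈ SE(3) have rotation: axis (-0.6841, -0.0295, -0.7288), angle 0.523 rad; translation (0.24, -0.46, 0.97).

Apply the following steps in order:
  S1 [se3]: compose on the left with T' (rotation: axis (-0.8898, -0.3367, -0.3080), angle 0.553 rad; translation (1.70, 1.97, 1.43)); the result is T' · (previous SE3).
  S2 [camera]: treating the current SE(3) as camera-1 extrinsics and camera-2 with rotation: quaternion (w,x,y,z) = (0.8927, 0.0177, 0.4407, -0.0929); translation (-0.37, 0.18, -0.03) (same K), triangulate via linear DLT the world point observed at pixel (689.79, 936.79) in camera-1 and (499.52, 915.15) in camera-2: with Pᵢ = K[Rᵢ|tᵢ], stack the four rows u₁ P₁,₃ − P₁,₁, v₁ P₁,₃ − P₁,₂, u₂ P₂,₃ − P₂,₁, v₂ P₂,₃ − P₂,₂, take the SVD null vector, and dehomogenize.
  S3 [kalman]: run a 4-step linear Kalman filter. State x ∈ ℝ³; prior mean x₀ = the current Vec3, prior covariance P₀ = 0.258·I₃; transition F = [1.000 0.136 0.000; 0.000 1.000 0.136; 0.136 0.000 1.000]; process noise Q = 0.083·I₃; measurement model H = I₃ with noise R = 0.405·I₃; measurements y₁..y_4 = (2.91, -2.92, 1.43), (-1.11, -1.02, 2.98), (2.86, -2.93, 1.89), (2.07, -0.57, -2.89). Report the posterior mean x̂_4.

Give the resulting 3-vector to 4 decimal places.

result = (1.2010, -0.8970, 0.2715)

after S1 (compose_se3): R=[0.8144 0.5803 -0.0060; -0.3831 0.5454 0.7455; 0.4359 -0.6048 0.6665], t=(1.7057, 2.0110, 2.5293)
after S2 (triangulate): (-0.4869, 1.7573, 1.1359)
after S3 (kf_track): (1.2010, -0.8970, 0.2715)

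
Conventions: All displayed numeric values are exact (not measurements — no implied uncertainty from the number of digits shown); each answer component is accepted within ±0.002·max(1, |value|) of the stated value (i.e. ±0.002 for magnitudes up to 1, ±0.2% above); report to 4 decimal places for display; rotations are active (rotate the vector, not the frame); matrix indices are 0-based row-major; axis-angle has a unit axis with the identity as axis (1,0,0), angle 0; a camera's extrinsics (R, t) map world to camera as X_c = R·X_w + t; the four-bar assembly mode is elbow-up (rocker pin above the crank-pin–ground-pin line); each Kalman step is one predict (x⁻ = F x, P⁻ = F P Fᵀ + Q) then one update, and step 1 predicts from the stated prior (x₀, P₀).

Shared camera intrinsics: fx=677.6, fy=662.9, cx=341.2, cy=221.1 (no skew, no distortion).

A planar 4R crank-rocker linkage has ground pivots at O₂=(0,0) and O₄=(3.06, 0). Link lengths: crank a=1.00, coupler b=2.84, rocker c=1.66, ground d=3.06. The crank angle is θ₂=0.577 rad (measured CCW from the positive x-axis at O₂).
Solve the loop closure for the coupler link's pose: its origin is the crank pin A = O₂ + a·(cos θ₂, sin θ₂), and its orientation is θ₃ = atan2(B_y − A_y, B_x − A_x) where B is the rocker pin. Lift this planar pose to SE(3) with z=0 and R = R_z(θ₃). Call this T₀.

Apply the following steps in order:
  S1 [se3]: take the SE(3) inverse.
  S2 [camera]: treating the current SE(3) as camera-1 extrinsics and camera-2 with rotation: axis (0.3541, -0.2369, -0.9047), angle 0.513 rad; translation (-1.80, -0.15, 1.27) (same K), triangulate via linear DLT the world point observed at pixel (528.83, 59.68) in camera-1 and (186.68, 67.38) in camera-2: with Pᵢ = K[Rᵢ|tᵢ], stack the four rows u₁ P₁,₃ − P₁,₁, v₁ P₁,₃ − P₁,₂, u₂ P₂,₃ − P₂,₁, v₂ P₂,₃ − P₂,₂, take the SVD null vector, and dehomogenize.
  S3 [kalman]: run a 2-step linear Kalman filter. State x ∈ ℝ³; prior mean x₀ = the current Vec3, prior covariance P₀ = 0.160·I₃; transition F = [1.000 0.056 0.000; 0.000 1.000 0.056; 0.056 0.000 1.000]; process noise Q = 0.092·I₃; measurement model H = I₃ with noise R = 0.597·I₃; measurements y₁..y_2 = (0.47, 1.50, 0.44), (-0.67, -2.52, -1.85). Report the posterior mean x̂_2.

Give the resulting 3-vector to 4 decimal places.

source (fourbar_fk): coupler pose = R=[0.9274 -0.3742 0.0000; 0.3742 0.9274 0.0000; 0.0000 0.0000 1.0000], t=(0.8381, 0.5455, 0.0000)
after S1 (invert_se3): R=[0.9274 0.3742 0.0000; -0.3742 0.9274 0.0000; 0.0000 0.0000 1.0000], t=(-0.9813, -0.1923, 0.0000)
after S2 (triangulate): (1.3696, 0.3588, 1.5278)
after S3 (kf_track): (0.5143, -0.2815, 0.2757)

result = (0.5143, -0.2815, 0.2757)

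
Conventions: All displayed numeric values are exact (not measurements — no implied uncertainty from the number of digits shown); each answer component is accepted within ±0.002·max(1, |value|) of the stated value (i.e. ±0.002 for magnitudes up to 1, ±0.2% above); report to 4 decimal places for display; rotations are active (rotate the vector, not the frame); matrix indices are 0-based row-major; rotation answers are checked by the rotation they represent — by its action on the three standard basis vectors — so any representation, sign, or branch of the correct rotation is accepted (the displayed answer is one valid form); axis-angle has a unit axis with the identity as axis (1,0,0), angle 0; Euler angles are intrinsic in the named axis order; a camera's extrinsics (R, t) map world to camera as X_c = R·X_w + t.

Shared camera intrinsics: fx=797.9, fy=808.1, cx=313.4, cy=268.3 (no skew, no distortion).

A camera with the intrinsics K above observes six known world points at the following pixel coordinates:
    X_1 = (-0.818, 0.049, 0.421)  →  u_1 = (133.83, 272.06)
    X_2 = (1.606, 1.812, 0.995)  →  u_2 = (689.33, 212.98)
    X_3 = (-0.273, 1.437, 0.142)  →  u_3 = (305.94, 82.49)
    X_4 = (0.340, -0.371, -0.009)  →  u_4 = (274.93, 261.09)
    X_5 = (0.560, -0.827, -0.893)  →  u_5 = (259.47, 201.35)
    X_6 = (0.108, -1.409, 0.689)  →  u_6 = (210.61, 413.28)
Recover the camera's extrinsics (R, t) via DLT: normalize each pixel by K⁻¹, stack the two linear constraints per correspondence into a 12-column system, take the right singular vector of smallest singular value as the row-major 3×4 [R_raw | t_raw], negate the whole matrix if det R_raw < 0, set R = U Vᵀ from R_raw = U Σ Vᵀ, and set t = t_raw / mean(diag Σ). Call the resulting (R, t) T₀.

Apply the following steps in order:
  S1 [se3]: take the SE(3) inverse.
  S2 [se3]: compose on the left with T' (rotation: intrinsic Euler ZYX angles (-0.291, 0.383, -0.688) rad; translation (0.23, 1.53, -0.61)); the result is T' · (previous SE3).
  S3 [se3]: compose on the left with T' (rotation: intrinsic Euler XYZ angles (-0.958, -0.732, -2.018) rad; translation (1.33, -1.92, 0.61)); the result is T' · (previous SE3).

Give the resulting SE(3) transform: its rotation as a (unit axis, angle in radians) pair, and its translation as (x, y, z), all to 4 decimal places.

source (pnp_recover): camera pose = R=[0.8878 0.4154 0.1982; 0.0594 -0.5304 0.8456; 0.4564 -0.7390 -0.4956], t=(-0.4200, -0.2600, 5.2498)
after S1 (invert_se3): R=[0.8878 0.0594 0.4564; 0.4154 -0.5304 -0.7390; 0.1982 0.8456 -0.4956], t=(-2.0077, 3.9161, 2.9048)
after S2 (compose_se3): R=[0.8774 0.4437 0.1824; 0.2036 -0.0001 -0.9791; -0.4344 0.8962 -0.0904], t=(-0.2436, 6.7553, -0.0848)
after S3 (compose_se3): R=[0.1446 -0.7418 -0.6549; -0.8771 0.2103 -0.4319; 0.4580 0.6369 -0.6202], t=(5.9958, -0.1376, 5.1658)

rotation (axis_angle) = ((0.6900, -0.7185, -0.0874), 2.2558), translation = (5.9958, -0.1376, 5.1658)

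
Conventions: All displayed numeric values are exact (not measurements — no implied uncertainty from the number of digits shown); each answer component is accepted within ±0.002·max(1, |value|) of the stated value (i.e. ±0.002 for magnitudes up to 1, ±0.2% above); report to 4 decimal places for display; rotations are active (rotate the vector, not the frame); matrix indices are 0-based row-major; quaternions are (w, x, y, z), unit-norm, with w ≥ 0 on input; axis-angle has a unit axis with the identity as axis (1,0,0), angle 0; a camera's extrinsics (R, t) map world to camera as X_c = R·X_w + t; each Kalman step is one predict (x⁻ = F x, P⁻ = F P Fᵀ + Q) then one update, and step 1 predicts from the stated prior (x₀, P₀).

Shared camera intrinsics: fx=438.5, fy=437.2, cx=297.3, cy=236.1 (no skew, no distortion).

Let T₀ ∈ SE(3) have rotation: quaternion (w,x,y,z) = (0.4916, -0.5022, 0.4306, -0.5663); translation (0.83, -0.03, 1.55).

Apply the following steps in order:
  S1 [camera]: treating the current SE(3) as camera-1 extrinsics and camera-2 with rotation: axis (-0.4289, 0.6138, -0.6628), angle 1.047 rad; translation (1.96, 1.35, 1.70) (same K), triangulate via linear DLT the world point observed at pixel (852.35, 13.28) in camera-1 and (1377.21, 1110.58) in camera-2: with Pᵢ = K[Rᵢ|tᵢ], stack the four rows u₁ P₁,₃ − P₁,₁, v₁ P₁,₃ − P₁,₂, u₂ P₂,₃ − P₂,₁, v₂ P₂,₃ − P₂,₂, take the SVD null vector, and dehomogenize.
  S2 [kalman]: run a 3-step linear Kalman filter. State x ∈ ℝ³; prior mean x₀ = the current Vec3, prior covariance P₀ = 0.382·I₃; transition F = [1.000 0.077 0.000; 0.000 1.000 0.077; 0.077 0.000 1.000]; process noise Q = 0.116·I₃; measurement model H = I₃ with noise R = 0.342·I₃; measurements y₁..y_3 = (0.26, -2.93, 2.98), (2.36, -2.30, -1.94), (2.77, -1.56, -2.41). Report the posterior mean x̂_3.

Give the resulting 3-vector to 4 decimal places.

result = (1.7631, -1.6726, -1.0456)

after S1 (triangulate): (0.1300, 0.9704, -0.2022)
after S2 (kf_track): (1.7631, -1.6726, -1.0456)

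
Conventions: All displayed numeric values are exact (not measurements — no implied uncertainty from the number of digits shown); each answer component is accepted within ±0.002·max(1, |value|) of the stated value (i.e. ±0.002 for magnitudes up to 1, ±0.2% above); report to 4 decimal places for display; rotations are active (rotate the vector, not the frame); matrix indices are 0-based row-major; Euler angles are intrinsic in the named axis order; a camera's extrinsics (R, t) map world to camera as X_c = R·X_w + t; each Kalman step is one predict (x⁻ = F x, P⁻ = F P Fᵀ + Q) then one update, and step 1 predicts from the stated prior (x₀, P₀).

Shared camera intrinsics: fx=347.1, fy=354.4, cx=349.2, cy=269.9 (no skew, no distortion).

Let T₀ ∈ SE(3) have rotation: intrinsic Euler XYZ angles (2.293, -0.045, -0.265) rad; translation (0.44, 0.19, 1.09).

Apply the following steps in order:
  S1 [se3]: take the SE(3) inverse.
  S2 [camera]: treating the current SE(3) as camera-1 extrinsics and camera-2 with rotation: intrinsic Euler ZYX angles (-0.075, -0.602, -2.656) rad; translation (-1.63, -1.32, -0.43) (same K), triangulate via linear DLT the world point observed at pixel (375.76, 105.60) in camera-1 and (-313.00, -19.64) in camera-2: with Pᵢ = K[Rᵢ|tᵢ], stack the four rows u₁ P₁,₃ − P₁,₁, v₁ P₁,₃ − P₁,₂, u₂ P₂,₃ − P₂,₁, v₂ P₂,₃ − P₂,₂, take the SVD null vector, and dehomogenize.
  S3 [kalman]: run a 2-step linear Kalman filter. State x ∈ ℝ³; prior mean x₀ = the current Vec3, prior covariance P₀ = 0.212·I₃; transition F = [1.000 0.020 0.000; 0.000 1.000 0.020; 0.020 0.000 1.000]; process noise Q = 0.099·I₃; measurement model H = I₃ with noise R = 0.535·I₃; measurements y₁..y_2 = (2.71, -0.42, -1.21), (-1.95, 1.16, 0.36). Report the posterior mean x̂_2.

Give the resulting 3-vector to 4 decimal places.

after S1 (invert_se3): R=[0.9641 0.1406 -0.2252; 0.2616 -0.6468 0.7164; -0.0450 -0.7496 -0.6604], t=(-0.2054, -0.7731, 0.8820)
after S2 (triangulate): (0.1749, -1.0681, -1.8039)
after S3 (kf_track): (0.0188, -0.1549, -0.8751)

result = (0.0188, -0.1549, -0.8751)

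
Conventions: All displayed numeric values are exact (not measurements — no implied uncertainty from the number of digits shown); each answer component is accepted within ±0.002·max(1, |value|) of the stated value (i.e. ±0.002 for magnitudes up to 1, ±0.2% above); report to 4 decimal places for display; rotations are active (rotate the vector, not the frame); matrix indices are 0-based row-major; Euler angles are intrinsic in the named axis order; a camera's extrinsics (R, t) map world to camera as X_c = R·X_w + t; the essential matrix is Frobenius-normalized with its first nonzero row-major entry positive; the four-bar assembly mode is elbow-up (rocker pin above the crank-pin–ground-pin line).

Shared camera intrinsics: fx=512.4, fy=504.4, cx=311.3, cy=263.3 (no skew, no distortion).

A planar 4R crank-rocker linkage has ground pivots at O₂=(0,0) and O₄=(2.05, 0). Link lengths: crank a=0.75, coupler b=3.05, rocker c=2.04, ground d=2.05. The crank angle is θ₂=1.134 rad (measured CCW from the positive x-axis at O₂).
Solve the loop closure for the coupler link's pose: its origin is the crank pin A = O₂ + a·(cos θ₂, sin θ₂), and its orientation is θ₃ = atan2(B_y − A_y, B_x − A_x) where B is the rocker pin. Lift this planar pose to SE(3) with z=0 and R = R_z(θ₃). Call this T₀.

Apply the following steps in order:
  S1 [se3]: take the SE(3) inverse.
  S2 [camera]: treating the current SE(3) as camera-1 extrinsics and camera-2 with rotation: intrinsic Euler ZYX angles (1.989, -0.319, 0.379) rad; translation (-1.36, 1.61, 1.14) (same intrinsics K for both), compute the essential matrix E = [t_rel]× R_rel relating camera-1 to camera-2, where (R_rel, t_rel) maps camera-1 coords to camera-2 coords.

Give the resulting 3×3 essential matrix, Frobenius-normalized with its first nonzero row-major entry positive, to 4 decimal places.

matrix = [0.0797 -0.3480 -0.3700; 0.0226 0.1121 -0.5898; 0.0855 -0.5953 0.1139]

source (fourbar_fk): coupler pose = R=[0.9438 -0.3306 0.0000; 0.3306 0.9438 0.0000; 0.0000 0.0000 1.0000], t=(0.3173, 0.6796, 0.0000)
after S1 (invert_se3): R=[0.9438 0.3306 0.0000; -0.3306 0.9438 0.0000; 0.0000 0.0000 1.0000], t=(-0.5241, -0.5365, 0.0000)
after S2 (essential): [0.0797 -0.3480 -0.3700; 0.0226 0.1121 -0.5898; 0.0855 -0.5953 0.1139]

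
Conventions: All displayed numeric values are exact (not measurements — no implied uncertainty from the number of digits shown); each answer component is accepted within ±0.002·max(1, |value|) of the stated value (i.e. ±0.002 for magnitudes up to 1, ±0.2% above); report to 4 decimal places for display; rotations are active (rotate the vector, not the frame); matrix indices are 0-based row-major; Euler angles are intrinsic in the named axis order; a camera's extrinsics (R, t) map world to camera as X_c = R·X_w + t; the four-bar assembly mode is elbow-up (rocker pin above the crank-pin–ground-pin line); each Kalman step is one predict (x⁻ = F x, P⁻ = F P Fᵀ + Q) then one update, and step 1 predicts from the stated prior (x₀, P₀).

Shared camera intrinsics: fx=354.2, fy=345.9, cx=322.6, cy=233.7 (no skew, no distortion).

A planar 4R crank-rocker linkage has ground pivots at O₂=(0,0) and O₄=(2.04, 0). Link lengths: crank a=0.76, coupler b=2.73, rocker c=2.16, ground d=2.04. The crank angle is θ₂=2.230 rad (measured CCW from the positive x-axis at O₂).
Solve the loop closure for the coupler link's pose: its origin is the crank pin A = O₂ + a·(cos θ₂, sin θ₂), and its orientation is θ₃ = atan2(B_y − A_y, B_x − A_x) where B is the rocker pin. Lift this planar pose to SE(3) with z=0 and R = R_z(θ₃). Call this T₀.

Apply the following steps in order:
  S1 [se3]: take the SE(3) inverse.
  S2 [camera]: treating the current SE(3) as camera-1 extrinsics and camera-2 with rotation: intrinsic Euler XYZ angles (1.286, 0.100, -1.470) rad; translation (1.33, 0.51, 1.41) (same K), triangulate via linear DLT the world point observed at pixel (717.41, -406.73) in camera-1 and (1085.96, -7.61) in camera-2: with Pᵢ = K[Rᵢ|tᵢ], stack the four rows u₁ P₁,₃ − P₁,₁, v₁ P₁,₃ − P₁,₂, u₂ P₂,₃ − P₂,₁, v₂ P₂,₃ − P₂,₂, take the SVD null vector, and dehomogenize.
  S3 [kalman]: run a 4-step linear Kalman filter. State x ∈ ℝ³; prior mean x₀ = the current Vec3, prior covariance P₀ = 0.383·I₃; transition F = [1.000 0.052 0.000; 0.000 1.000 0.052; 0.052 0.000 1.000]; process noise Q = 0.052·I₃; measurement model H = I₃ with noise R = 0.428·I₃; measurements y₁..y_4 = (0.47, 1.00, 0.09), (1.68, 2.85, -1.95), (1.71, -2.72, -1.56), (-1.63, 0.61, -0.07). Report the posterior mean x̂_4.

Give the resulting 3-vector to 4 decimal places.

source (fourbar_fk): coupler pose = R=[0.8246 -0.5656 0.0000; 0.5656 0.8246 0.0000; 0.0000 0.0000 1.0000], t=(-0.4655, 0.6008, 0.0000)
after S1 (invert_se3): R=[0.8246 0.5656 0.0000; -0.5656 0.8246 0.0000; 0.0000 0.0000 1.0000], t=(0.0440, -0.7587, 0.0000)
after S2 (triangulate): (0.9842, -0.0600, 0.7372)
after S3 (kf_track): (0.3838, 0.1146, -0.5672)

result = (0.3838, 0.1146, -0.5672)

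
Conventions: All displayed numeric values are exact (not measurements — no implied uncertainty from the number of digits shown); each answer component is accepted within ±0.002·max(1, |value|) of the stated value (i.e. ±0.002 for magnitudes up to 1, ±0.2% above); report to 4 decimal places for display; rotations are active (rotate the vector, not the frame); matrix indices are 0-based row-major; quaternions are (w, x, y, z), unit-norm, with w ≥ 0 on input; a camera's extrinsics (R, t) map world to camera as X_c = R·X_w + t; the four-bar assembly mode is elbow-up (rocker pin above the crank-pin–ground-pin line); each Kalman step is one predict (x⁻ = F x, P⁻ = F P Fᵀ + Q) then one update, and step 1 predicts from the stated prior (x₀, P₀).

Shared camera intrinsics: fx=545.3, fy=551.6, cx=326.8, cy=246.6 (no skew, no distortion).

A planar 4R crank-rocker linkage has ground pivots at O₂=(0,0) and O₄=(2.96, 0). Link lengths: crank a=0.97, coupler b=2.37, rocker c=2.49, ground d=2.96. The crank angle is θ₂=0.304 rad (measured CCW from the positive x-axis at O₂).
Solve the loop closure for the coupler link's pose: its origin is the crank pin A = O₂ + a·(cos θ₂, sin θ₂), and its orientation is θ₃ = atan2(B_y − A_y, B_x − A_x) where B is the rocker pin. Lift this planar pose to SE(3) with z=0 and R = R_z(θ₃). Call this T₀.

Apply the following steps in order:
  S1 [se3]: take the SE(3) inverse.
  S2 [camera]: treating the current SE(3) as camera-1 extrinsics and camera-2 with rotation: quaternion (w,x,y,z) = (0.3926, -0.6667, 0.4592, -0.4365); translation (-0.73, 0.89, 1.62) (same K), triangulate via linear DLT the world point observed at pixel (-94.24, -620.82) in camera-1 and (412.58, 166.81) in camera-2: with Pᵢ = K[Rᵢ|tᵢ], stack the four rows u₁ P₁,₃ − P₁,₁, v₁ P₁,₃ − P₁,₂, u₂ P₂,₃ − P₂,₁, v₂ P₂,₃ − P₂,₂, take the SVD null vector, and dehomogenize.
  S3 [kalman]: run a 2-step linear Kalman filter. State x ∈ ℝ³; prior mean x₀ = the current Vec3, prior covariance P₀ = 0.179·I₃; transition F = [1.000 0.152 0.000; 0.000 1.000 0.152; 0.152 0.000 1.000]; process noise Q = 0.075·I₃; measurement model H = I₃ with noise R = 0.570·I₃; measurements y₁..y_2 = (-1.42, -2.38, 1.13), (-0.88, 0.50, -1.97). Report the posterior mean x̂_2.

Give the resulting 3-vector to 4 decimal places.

source (fourbar_fk): coupler pose = R=[0.5010 -0.8654 0.0000; 0.8654 0.5010 0.0000; 0.0000 0.0000 1.0000], t=(0.9255, 0.2904, 0.0000)
after S1 (invert_se3): R=[0.5010 0.8654 0.0000; -0.8654 0.5010 -0.0000; 0.0000 0.0000 1.0000], t=(-0.7150, 0.6555, 0.0000)
after S2 (triangulate): (1.5630, -0.6625, 0.6544)
after S3 (kf_track): (-0.0735, -0.7090, 0.0518)

result = (-0.0735, -0.7090, 0.0518)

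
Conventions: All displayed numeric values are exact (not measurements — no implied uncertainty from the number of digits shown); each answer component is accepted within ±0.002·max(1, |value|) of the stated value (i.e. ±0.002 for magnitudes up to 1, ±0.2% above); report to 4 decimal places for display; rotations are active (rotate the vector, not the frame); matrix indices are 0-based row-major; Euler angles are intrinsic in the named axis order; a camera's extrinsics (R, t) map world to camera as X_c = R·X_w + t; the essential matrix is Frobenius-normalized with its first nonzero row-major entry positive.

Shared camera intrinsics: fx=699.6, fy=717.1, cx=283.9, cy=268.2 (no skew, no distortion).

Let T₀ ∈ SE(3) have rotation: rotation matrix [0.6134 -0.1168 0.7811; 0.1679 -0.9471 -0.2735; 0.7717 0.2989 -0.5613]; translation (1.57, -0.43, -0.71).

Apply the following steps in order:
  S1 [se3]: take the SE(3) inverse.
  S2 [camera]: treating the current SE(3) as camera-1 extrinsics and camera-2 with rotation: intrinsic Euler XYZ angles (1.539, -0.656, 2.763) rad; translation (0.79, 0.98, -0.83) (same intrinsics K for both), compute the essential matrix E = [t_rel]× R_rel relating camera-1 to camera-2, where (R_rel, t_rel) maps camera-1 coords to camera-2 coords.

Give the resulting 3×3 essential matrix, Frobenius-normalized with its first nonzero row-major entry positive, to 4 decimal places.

matrix = [0.0619 0.6160 0.3369; -0.0352 -0.0433 -0.0345; 0.6712 -0.1556 0.1559]

after S1 (invert_se3): R=[0.6134 0.1679 0.7717; -0.1168 -0.9471 0.2989; 0.7811 -0.2735 -0.5613], t=(-0.3429, -0.0116, -1.7425)
after S2 (essential): [0.0619 0.6160 0.3369; -0.0352 -0.0433 -0.0345; 0.6712 -0.1556 0.1559]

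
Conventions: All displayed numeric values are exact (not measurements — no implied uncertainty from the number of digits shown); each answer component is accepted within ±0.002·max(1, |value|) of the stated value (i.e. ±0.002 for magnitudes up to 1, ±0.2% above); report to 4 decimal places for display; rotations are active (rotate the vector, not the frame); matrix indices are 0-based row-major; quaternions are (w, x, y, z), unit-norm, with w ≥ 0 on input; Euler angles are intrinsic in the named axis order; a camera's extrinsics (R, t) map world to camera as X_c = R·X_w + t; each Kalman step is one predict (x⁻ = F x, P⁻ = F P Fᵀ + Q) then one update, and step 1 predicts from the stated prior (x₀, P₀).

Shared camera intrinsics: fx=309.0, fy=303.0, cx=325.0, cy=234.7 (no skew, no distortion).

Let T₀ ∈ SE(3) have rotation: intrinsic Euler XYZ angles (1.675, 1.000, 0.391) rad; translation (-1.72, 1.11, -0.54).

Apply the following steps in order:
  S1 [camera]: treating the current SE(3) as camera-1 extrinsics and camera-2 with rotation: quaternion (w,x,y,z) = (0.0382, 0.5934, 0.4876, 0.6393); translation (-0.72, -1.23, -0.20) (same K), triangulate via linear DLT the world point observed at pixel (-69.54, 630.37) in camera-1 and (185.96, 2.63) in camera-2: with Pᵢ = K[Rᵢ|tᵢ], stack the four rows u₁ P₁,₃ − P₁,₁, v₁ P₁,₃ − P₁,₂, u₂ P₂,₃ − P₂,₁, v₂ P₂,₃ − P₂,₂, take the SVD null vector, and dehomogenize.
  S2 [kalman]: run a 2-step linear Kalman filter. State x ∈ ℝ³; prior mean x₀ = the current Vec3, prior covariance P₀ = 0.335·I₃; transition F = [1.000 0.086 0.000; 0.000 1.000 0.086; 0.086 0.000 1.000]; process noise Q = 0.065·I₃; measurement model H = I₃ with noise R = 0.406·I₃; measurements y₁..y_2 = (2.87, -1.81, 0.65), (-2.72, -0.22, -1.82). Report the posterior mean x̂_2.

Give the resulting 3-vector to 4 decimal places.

result = (0.1720, -0.3239, -0.6952)

after S1 (triangulate): (1.4173, 1.4594, -0.6256)
after S2 (kf_track): (0.1720, -0.3239, -0.6952)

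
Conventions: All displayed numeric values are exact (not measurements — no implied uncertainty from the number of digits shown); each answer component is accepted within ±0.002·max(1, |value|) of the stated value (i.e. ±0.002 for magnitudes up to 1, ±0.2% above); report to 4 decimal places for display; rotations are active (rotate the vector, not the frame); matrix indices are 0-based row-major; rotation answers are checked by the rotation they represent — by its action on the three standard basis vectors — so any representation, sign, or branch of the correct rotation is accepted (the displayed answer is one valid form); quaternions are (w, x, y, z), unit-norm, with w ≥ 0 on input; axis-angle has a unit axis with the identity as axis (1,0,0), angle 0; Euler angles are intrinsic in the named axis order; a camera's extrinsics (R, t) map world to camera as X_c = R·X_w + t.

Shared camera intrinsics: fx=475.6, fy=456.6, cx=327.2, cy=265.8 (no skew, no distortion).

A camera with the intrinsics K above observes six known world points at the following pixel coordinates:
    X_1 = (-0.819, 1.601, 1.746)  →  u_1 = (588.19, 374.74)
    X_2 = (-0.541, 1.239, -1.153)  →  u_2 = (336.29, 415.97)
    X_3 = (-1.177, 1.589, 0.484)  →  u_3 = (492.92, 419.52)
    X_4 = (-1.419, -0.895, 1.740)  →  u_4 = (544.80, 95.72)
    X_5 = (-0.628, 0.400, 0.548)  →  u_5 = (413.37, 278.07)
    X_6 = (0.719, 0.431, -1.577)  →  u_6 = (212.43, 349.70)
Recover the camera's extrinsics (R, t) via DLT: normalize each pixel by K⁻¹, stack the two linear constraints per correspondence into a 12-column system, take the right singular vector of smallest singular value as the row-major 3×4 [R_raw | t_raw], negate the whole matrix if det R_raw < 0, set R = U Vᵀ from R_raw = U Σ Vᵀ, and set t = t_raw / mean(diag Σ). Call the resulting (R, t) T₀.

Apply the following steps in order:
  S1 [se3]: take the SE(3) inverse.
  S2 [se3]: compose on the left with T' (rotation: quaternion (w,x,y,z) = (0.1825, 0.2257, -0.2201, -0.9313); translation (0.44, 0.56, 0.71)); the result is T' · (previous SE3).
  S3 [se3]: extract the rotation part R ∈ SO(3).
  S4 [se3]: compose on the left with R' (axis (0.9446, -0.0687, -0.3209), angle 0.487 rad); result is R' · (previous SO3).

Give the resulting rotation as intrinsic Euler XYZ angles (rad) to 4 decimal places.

source (pnp_recover): camera pose = R=[-0.9334 0.0554 0.3545; -0.1287 0.8705 -0.4751; -0.3349 -0.4890 -0.8054], t=(-0.0700, -0.0600, 4.4694)
after S1 (invert_se3): R=[-0.9334 -0.1287 -0.3349; 0.0554 0.8705 -0.4890; 0.3545 -0.4751 -0.8054], t=(1.4237, 2.2419, 3.5960)
after S2 (compose_se3): R=[0.6120 0.5543 0.5641; 0.4798 -0.8273 0.2924; 0.6287 0.0917 -0.7722], t=(-2.0051, -0.7628, 4.2109)
after S3 (rot_of_se3): [0.6120 0.5543 0.5641; 0.4798 -0.8273 0.2924; 0.6287 0.0917 -0.7722]
after S4 (compose_so3): [0.6304 0.4232 0.6508; 0.0514 -0.8593 0.5089; 0.7746 -0.2874 -0.5634]

rotation (euler_xyz) = (-2.4070, 0.7086, -0.5912)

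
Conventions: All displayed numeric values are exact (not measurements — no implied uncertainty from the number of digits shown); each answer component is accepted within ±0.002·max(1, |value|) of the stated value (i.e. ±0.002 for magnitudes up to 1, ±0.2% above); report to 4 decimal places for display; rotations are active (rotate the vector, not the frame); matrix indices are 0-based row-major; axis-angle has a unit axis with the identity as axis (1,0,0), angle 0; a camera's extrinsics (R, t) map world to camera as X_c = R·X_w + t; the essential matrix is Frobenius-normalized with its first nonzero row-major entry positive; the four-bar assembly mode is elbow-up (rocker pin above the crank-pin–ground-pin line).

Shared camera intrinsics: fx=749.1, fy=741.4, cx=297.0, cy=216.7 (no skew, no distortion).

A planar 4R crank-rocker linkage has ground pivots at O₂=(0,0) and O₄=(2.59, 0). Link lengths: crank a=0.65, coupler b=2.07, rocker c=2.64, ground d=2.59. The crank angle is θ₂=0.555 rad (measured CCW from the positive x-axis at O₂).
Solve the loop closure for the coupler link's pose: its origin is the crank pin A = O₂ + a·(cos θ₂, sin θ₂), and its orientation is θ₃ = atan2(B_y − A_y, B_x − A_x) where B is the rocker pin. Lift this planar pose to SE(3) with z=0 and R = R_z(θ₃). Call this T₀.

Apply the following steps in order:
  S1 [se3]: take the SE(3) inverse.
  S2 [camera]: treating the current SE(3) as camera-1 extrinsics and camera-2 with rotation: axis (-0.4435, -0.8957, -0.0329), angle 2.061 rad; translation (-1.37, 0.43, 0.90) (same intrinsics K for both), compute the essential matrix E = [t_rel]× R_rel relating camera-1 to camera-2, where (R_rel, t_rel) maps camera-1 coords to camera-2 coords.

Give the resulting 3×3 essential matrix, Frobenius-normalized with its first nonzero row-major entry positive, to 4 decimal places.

source (fourbar_fk): coupler pose = R=[0.3456 -0.9384 0.0000; 0.9384 0.3456 0.0000; 0.0000 0.0000 1.0000], t=(0.5524, 0.3425, 0.0000)
after S1 (invert_se3): R=[0.3456 0.9384 0.0000; -0.9384 0.3456 -0.0000; 0.0000 0.0000 1.0000], t=(-0.5123, 0.4000, 0.0000)
after S2 (essential): [0.3857 0.1841 0.3488; -0.2009 0.2251 0.5392; 0.5555 0.0094 -0.0721]

matrix = [0.3857 0.1841 0.3488; -0.2009 0.2251 0.5392; 0.5555 0.0094 -0.0721]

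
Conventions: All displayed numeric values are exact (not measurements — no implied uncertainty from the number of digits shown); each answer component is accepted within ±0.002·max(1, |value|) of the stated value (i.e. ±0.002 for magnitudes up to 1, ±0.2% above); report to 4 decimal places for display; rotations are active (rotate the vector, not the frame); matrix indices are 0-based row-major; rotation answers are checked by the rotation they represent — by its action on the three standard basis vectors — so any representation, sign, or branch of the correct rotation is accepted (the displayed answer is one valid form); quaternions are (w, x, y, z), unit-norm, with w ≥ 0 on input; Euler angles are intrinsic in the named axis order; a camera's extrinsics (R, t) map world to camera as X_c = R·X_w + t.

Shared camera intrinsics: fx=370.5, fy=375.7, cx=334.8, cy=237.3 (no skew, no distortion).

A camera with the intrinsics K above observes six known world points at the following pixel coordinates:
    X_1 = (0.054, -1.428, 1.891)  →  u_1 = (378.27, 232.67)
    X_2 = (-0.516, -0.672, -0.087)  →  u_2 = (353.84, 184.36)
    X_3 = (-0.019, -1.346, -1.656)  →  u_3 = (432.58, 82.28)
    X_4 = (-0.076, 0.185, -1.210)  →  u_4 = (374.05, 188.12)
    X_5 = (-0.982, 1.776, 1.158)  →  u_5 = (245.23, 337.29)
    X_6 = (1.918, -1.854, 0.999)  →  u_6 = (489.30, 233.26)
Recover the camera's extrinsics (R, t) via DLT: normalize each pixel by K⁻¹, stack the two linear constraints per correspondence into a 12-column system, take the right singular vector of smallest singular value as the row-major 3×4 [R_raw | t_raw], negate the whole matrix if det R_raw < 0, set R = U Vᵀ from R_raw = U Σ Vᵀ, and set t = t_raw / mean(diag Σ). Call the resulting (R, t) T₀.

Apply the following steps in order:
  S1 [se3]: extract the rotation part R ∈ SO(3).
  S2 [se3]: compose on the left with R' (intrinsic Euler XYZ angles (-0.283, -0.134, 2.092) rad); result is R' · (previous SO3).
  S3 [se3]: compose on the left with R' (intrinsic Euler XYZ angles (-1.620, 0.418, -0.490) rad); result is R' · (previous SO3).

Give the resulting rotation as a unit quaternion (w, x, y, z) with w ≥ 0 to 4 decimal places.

source (pnp_recover): camera pose = R=[0.8939 -0.4328 -0.1172; 0.4273 0.7431 0.5150; -0.1358 -0.5104 0.8491], t=(0.4500, -0.0300, 5.2998)
after S1 (rot_of_se3): [0.8939 -0.4328 -0.1172; 0.4273 0.7431 0.5150; -0.1358 -0.5104 0.8491]
after S2 (compose_so3): [-0.7902 -0.3569 -0.4983; 0.4720 -0.8729 -0.1233; -0.3909 -0.3326 0.8582]
after S3 (compose_so3): [-0.5928 -0.7983 -0.1064; -0.2030 0.0202 0.9790; -0.7793 0.6020 -0.1740]

rotation (quat) = (0.2517, -0.3745, 0.6684, 0.5913)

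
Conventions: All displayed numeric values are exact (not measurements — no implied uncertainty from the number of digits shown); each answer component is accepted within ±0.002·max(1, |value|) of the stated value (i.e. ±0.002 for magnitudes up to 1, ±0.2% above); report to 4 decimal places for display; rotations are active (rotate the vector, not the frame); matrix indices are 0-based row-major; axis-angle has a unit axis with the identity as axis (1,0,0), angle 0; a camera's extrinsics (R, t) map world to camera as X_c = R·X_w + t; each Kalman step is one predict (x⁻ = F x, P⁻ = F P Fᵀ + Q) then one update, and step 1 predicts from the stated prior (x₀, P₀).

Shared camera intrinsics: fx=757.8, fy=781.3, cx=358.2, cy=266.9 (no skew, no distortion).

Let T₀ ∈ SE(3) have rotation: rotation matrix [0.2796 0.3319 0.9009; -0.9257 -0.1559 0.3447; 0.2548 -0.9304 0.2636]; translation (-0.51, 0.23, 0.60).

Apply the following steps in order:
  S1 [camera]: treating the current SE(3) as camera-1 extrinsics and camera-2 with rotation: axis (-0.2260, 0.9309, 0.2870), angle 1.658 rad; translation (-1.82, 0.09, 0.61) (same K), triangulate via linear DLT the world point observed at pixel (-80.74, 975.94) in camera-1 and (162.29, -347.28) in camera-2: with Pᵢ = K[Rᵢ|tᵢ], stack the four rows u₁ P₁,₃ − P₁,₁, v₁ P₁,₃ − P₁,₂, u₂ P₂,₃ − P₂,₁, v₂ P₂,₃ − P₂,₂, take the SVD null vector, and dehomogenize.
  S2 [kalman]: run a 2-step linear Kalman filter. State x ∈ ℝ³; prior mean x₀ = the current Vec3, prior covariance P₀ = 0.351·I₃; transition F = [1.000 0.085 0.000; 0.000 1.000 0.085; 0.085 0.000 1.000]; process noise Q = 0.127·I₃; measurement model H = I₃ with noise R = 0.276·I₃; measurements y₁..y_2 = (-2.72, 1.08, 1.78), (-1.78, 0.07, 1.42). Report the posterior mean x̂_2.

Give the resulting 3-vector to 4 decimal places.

after S1 (triangulate): (-1.3972, -1.9431, 0.3389)
after S2 (kf_track): (-1.9912, 0.0944, 1.2476)

result = (-1.9912, 0.0944, 1.2476)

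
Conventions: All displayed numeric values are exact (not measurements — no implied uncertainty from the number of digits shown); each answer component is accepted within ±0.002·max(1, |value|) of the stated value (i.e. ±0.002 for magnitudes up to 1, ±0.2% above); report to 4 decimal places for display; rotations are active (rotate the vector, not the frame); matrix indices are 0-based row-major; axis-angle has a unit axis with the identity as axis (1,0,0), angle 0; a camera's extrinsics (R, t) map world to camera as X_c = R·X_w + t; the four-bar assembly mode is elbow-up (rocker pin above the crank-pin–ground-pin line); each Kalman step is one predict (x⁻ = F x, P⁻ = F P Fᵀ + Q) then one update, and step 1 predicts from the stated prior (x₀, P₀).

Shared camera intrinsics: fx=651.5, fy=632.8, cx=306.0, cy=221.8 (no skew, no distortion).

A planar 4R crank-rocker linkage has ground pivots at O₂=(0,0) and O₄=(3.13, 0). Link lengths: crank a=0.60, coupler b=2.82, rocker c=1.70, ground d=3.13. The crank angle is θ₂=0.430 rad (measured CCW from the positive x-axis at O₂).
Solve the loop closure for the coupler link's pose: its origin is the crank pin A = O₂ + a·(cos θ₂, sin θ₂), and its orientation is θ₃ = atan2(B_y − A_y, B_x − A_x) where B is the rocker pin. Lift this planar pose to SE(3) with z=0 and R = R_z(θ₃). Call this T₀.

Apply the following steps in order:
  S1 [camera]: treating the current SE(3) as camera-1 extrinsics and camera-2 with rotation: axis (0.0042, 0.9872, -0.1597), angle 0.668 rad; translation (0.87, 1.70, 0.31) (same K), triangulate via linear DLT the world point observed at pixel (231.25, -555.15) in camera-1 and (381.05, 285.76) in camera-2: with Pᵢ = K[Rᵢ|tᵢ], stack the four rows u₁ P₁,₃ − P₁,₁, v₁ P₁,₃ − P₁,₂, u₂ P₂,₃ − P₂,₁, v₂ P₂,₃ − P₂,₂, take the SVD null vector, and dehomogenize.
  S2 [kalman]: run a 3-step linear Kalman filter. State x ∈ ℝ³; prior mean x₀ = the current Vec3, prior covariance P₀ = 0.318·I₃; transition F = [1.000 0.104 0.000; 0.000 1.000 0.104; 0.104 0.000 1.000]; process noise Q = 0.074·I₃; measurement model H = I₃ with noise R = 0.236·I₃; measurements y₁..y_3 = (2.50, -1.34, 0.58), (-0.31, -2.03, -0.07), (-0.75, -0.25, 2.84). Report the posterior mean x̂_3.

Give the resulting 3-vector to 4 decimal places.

source (fourbar_fk): coupler pose = R=[0.8593 -0.5114 0.0000; 0.5114 0.8593 0.0000; 0.0000 0.0000 1.0000], t=(0.5454, 0.2501, 0.0000)
after S1 (triangulate): (-1.7720, -1.5481, 1.6179)
after S2 (kf_track): (-0.2589, -0.9592, 1.5514)

result = (-0.2589, -0.9592, 1.5514)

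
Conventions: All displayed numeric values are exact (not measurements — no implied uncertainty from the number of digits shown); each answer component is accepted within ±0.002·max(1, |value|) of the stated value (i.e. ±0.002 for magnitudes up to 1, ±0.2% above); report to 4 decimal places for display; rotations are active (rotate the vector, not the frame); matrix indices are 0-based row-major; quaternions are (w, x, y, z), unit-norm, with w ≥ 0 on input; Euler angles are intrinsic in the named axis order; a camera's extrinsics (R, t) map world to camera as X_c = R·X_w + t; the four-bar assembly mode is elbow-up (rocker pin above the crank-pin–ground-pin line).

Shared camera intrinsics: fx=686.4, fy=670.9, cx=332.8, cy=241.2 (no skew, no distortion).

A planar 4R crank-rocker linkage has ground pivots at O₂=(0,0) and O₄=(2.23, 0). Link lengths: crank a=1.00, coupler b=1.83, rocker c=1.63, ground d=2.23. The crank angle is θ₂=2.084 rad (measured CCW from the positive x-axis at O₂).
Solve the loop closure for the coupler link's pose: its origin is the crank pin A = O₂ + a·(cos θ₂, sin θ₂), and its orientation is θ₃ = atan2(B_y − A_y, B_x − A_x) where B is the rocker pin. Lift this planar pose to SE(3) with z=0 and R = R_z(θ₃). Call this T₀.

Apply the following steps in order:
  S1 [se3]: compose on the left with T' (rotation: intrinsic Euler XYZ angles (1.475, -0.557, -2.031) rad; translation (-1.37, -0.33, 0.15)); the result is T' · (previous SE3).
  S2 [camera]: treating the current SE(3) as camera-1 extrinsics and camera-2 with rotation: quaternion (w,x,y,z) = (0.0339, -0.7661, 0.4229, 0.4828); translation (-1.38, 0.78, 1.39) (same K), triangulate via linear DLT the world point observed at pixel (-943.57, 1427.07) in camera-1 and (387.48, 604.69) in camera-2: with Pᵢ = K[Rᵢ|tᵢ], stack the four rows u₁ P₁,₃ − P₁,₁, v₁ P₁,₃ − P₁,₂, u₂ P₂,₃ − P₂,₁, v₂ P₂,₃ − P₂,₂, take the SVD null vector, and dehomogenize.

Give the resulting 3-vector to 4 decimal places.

source (fourbar_fk): coupler pose = R=[0.9687 -0.2484 0.0000; 0.2484 0.9687 0.0000; 0.0000 0.0000 1.0000], t=(-0.4910, 0.8712, 0.0000)
after S1 (compose_se3): R=[-0.1763 0.8303 -0.5286; 0.0157 -0.5346 -0.8450; -0.9842 -0.1572 0.0812], t=(-0.5223, -0.8504, 0.2532)
after S2 (triangulate): (-0.0744, -1.0120, -1.1825)

result = (-0.0744, -1.0120, -1.1825)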